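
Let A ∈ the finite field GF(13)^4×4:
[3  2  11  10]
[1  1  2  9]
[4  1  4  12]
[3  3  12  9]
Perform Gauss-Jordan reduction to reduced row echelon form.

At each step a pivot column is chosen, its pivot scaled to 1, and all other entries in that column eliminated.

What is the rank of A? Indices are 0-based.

[1] R0 /= 3  ⇒  (1, 5, 8, 12)
     R1 -= 1·R0  ⇒  (0, 9, 7, 10)
     R2 -= 4·R0  ⇒  (0, 7, 11, 3)
     R3 -= 3·R0  ⇒  (0, 1, 1, 12)
[2] R1 /= 9  ⇒  (0, 1, 8, 4)
     R0 -= 5·R1  ⇒  (1, 0, 7, 5)
     R2 -= 7·R1  ⇒  (0, 0, 7, 1)
     R3 -= 1·R1  ⇒  (0, 0, 6, 8)
[3] R2 /= 7  ⇒  (0, 0, 1, 2)
     R0 -= 7·R2  ⇒  (1, 0, 0, 4)
     R1 -= 8·R2  ⇒  (0, 1, 0, 1)
     R3 -= 6·R2  ⇒  (0, 0, 0, 9)
[4] R3 /= 9  ⇒  (0, 0, 0, 1)
     R0 -= 4·R3  ⇒  (1, 0, 0, 0)
     R1 -= 1·R3  ⇒  (0, 1, 0, 0)
     R2 -= 2·R3  ⇒  (0, 0, 1, 0)

rank = 4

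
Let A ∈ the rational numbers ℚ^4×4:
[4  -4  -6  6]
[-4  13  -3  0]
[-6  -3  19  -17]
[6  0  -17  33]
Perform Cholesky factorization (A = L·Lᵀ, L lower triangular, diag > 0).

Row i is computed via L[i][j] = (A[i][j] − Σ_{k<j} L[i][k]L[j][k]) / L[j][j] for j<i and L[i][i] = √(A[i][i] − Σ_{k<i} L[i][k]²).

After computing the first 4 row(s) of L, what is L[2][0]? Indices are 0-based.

L[2][0] = -3

Step 1: L[0][0] = √(4) = 2.
  L[1][0] = (-4) / L[0][0] = -2.
Step 2: L[1][1] = √(9) = 3.
  L[2][0] = (-6) / L[0][0] = -3.
  L[2][1] = (-9) / L[1][1] = -3.
Step 3: L[2][2] = √(1) = 1.
  L[3][0] = (6) / L[0][0] = 3.
  L[3][1] = (6) / L[1][1] = 2.
  L[3][2] = (-2) / L[2][2] = -2.
Step 4: L[3][3] = √(16) = 4.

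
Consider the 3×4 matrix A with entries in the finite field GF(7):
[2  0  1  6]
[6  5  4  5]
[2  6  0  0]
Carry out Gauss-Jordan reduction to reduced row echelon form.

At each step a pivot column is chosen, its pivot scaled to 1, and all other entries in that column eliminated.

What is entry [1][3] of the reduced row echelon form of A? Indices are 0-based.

M[1][3] = 4

pivot(0,0)=2: scale R0 → (1, 0, 4, 3)
  clear (1,0): R1 −= (6)R0 → (0, 5, 1, 1)
  clear (2,0): R2 −= (2)R0 → (0, 6, 6, 1)
pivot(1,1)=5: scale R1 → (0, 1, 3, 3)
  clear (2,1): R2 −= (6)R1 → (0, 0, 2, 4)
pivot(2,2)=2: scale R2 → (0, 0, 1, 2)
  clear (0,2): R0 −= (4)R2 → (1, 0, 0, 2)
  clear (1,2): R1 −= (3)R2 → (0, 1, 0, 4)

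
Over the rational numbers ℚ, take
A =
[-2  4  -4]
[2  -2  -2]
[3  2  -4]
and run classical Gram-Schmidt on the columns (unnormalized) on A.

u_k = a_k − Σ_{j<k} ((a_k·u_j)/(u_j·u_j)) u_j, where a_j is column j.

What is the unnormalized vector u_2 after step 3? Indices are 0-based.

Step 1: u_0 = a_0 = (-2, 2, 3).
Step 2: u_1 = a_1 − (-6/17)·u_0 = (56/17, -22/17, 52/17).
Step 3: u_2 = a_2 − (-8/17)·u_0 − (-97/93)·u_1 = (-140/93, -224/93, 56/93).

u_2 = (-140/93, -224/93, 56/93)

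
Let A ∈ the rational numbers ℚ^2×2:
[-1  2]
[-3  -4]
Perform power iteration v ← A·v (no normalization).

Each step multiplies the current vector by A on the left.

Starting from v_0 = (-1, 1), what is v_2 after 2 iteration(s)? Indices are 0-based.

v_0 = (-1, 1).
v_1 = A·v_0 = (3, -1).
v_2 = A·v_1 = (-5, -5).

v_2 = (-5, -5)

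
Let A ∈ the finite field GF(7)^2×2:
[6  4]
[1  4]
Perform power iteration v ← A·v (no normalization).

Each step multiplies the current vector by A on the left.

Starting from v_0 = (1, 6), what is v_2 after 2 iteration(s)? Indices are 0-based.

v_2 = (0, 4)

v_0 = (1, 6).
v_1 = A·v_0 = (2, 4).
v_2 = A·v_1 = (0, 4).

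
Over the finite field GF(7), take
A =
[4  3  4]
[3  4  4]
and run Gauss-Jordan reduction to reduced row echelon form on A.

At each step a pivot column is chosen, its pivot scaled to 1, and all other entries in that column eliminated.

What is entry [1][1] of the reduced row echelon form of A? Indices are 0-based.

[1] R0 /= 4  ⇒  (1, 6, 1)
     R1 -= 3·R0  ⇒  (0, 0, 1)
column 1 empty below row 1
[2] R1 /= 1  ⇒  (0, 0, 1)
     R0 -= 1·R1  ⇒  (1, 6, 0)

M[1][1] = 0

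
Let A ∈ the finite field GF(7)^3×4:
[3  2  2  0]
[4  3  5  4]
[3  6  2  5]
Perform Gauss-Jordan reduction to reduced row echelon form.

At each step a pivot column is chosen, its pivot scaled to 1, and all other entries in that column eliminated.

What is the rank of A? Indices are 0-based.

rank = 3

step 1: normalize row 0 (÷3) = (1, 3, 3, 0)
  row 1: subtract 4×row0 = (0, 5, 0, 4)
  row 2: subtract 3×row0 = (0, 4, 0, 5)
step 2: normalize row 1 (÷5) = (0, 1, 0, 5)
  row 0: subtract 3×row1 = (1, 0, 3, 6)
  row 2: subtract 4×row1 = (0, 0, 0, 6)
skip col 2 (zero from row 2)
step 3: normalize row 2 (÷6) = (0, 0, 0, 1)
  row 0: subtract 6×row2 = (1, 0, 3, 0)
  row 1: subtract 5×row2 = (0, 1, 0, 0)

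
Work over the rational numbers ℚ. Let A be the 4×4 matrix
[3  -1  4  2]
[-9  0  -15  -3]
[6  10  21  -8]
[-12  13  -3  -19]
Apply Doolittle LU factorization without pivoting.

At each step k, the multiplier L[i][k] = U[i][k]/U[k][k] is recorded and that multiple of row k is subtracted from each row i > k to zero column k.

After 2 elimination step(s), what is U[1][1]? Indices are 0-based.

U[1][1] = -3

[col 0] pivot 3
  R1 -= -3*R0 → (0, -3, -3, 3)  (L[1][0] := -3)
  R2 -= 2*R0 → (0, 12, 13, -12)  (L[2][0] := 2)
  R3 -= -4*R0 → (0, 9, 13, -11)  (L[3][0] := -4)
[col 1] pivot -3
  R2 -= -4*R1 → (0, 0, 1, 0)  (L[2][1] := -4)
  R3 -= -3*R1 → (0, 0, 4, -2)  (L[3][1] := -3)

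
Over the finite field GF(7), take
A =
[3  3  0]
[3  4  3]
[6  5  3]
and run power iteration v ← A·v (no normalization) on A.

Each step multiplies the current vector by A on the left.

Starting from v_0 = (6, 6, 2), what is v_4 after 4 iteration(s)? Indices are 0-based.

v_4 = (0, 4, 6)

v_0 = (6, 6, 2).
v_1 = A·v_0 = (1, 6, 2).
v_2 = A·v_1 = (0, 5, 0).
v_3 = A·v_2 = (1, 6, 4).
v_4 = A·v_3 = (0, 4, 6).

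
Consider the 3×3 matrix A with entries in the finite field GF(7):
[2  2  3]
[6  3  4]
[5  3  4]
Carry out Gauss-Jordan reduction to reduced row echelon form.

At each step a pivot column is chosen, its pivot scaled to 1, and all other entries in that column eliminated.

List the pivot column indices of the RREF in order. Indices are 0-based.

pivot columns: 0, 1, 2

pivot(0,0)=2: scale R0 → (1, 1, 5)
  clear (1,0): R1 −= (6)R0 → (0, 4, 2)
  clear (2,0): R2 −= (5)R0 → (0, 5, 0)
pivot(1,1)=4: scale R1 → (0, 1, 4)
  clear (0,1): R0 −= (1)R1 → (1, 0, 1)
  clear (2,1): R2 −= (5)R1 → (0, 0, 1)
pivot(2,2)=1: scale R2 → (0, 0, 1)
  clear (0,2): R0 −= (1)R2 → (1, 0, 0)
  clear (1,2): R1 −= (4)R2 → (0, 1, 0)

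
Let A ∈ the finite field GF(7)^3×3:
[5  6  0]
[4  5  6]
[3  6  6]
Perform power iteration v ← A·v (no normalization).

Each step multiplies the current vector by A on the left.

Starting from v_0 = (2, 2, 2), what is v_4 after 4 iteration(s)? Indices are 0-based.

v_4 = (5, 1, 1)

v_0 = (2, 2, 2).
v_1 = A·v_0 = (1, 2, 2).
v_2 = A·v_1 = (3, 5, 6).
v_3 = A·v_2 = (3, 3, 5).
v_4 = A·v_3 = (5, 1, 1).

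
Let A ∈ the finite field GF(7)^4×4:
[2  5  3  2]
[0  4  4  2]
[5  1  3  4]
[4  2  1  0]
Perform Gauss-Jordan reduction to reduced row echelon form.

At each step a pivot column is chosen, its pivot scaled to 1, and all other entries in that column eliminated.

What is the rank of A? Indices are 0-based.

[1] R0 /= 2  ⇒  (1, 6, 5, 1)
     R2 -= 5·R0  ⇒  (0, 6, 6, 6)
     R3 -= 4·R0  ⇒  (0, 6, 2, 3)
[2] R1 /= 4  ⇒  (0, 1, 1, 4)
     R0 -= 6·R1  ⇒  (1, 0, 6, 5)
     R2 -= 6·R1  ⇒  (0, 0, 0, 3)
     R3 -= 6·R1  ⇒  (0, 0, 3, 0)
[3] R2 <-> R3
[3] R2 /= 3  ⇒  (0, 0, 1, 0)
     R0 -= 6·R2  ⇒  (1, 0, 0, 5)
     R1 -= 1·R2  ⇒  (0, 1, 0, 4)
[4] R3 /= 3  ⇒  (0, 0, 0, 1)
     R0 -= 5·R3  ⇒  (1, 0, 0, 0)
     R1 -= 4·R3  ⇒  (0, 1, 0, 0)

rank = 4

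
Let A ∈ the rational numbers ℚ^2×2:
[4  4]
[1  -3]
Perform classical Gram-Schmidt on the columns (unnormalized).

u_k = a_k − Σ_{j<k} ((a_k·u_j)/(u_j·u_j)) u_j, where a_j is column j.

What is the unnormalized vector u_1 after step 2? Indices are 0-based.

u_1 = (16/17, -64/17)

Step 1: u_0 = a_0 = (4, 1).
Step 2: u_1 = a_1 − (13/17)·u_0 = (16/17, -64/17).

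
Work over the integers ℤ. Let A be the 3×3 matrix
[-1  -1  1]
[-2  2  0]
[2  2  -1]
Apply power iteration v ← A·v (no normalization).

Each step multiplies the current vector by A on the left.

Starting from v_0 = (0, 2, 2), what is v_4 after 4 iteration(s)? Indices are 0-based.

v_0 = (0, 2, 2).
v_1 = A·v_0 = (0, 4, 2).
v_2 = A·v_1 = (-2, 8, 6).
v_3 = A·v_2 = (0, 20, 6).
v_4 = A·v_3 = (-14, 40, 34).

v_4 = (-14, 40, 34)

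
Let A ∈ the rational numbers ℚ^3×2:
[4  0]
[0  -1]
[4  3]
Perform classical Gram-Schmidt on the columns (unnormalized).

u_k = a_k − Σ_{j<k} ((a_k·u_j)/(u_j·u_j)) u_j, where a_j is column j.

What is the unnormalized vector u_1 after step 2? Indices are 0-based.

Step 1: u_0 = a_0 = (4, 0, 4).
Step 2: u_1 = a_1 − (3/8)·u_0 = (-3/2, -1, 3/2).

u_1 = (-3/2, -1, 3/2)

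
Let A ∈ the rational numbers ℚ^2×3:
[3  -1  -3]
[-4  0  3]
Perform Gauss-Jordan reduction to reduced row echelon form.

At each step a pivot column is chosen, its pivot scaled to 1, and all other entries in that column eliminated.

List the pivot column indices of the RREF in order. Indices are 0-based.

pivot columns: 0, 1

[1] R0 /= 3  ⇒  (1, -1/3, -1)
     R1 -= -4·R0  ⇒  (0, -4/3, -1)
[2] R1 /= -4/3  ⇒  (0, 1, 3/4)
     R0 -= -1/3·R1  ⇒  (1, 0, -3/4)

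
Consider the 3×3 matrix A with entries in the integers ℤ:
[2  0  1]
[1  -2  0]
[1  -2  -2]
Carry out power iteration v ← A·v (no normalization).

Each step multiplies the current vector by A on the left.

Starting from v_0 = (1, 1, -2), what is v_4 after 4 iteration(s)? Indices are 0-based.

v_0 = (1, 1, -2).
v_1 = A·v_0 = (0, -1, 3).
v_2 = A·v_1 = (3, 2, -4).
v_3 = A·v_2 = (2, -1, 7).
v_4 = A·v_3 = (11, 4, -10).

v_4 = (11, 4, -10)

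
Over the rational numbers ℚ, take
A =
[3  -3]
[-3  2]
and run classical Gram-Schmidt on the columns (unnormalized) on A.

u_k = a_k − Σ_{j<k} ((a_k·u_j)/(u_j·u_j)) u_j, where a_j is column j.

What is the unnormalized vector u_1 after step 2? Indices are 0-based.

Step 1: u_0 = a_0 = (3, -3).
Step 2: u_1 = a_1 − (-5/6)·u_0 = (-1/2, -1/2).

u_1 = (-1/2, -1/2)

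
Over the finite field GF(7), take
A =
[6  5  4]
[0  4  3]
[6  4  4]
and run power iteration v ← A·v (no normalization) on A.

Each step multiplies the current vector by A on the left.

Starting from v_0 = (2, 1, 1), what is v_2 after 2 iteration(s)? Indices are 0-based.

v_2 = (3, 4, 3)

v_0 = (2, 1, 1).
v_1 = A·v_0 = (0, 0, 6).
v_2 = A·v_1 = (3, 4, 3).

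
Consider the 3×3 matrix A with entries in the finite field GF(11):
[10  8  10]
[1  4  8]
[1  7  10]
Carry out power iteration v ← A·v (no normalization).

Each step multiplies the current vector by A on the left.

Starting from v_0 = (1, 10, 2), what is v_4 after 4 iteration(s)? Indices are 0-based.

v_4 = (10, 8, 3)

v_0 = (1, 10, 2).
v_1 = A·v_0 = (0, 2, 3).
v_2 = A·v_1 = (2, 10, 0).
v_3 = A·v_2 = (1, 9, 6).
v_4 = A·v_3 = (10, 8, 3).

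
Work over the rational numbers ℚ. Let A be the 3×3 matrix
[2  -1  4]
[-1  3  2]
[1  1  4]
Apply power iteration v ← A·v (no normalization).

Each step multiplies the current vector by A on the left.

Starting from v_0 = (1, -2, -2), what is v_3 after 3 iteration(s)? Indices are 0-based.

v_0 = (1, -2, -2).
v_1 = A·v_0 = (-4, -11, -9).
v_2 = A·v_1 = (-33, -47, -51).
v_3 = A·v_2 = (-223, -210, -284).

v_3 = (-223, -210, -284)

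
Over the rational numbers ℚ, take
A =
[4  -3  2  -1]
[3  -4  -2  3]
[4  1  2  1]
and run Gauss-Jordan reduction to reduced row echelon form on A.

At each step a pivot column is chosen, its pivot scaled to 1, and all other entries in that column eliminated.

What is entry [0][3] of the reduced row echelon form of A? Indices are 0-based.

step 1: normalize row 0 (÷4) = (1, -3/4, 1/2, -1/4)
  row 1: subtract 3×row0 = (0, -7/4, -7/2, 15/4)
  row 2: subtract 4×row0 = (0, 4, 0, 2)
step 2: normalize row 1 (÷-7/4) = (0, 1, 2, -15/7)
  row 0: subtract -3/4×row1 = (1, 0, 2, -13/7)
  row 2: subtract 4×row1 = (0, 0, -8, 74/7)
step 3: normalize row 2 (÷-8) = (0, 0, 1, -37/28)
  row 0: subtract 2×row2 = (1, 0, 0, 11/14)
  row 1: subtract 2×row2 = (0, 1, 0, 1/2)

M[0][3] = 11/14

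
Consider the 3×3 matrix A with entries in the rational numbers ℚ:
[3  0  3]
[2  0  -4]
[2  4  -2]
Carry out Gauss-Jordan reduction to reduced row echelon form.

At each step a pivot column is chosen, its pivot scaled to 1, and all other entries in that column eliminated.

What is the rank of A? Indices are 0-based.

[1] R0 /= 3  ⇒  (1, 0, 1)
     R1 -= 2·R0  ⇒  (0, 0, -6)
     R2 -= 2·R0  ⇒  (0, 4, -4)
[2] R1 <-> R2
[2] R1 /= 4  ⇒  (0, 1, -1)
[3] R2 /= -6  ⇒  (0, 0, 1)
     R0 -= 1·R2  ⇒  (1, 0, 0)
     R1 -= -1·R2  ⇒  (0, 1, 0)

rank = 3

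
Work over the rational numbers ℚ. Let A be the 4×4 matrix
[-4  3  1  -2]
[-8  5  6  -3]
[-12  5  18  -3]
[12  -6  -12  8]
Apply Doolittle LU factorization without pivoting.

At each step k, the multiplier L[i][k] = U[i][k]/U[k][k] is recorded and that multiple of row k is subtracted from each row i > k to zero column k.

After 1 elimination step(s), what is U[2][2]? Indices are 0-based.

U[2][2] = 15

Step 1: pivot at (0,0) is -4.
  row1 ← row1 − (2)·row0  ⇒  L[1][0]=2, U row1=(0, -1, 4, 1)
  row2 ← row2 − (3)·row0  ⇒  L[2][0]=3, U row2=(0, -4, 15, 3)
  row3 ← row3 − (-3)·row0  ⇒  L[3][0]=-3, U row3=(0, 3, -9, 2)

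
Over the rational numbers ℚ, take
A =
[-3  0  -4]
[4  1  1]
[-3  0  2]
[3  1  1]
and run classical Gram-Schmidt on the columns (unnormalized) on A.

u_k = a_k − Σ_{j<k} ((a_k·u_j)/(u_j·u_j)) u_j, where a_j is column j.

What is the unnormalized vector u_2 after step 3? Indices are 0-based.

Step 1: u_0 = a_0 = (-3, 4, -3, 3).
Step 2: u_1 = a_1 − (7/43)·u_0 = (21/43, 15/43, 21/43, 22/43).
Step 3: u_2 = a_2 − (13/43)·u_0 − (-5/37)·u_1 = (-112/37, -6/37, 110/37, 6/37).

u_2 = (-112/37, -6/37, 110/37, 6/37)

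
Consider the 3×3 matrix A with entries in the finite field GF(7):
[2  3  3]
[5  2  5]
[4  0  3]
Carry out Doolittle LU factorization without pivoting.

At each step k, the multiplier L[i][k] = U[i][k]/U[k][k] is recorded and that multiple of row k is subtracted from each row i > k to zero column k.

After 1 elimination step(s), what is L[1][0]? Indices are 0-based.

L[1][0] = 6

k=0: U[0][0]=2
  eliminate (1,0): mult=6, new row 1: (0, 5, 1); set L[1][0]=6
  eliminate (2,0): mult=2, new row 2: (0, 1, 4); set L[2][0]=2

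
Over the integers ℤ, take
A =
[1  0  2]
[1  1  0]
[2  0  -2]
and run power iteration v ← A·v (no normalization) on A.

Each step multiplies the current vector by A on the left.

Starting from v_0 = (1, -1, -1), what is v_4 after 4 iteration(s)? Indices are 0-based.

v_4 = (55, -7, -94)

v_0 = (1, -1, -1).
v_1 = A·v_0 = (-1, 0, 4).
v_2 = A·v_1 = (7, -1, -10).
v_3 = A·v_2 = (-13, 6, 34).
v_4 = A·v_3 = (55, -7, -94).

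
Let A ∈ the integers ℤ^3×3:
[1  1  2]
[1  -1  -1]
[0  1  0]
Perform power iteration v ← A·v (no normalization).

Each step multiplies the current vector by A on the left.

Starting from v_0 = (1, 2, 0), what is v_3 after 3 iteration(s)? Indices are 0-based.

v_0 = (1, 2, 0).
v_1 = A·v_0 = (3, -1, 2).
v_2 = A·v_1 = (6, 2, -1).
v_3 = A·v_2 = (6, 5, 2).

v_3 = (6, 5, 2)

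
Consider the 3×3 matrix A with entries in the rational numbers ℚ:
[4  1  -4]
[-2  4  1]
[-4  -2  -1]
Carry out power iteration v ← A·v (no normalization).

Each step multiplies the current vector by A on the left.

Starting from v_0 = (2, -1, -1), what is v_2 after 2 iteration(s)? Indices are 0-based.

v_0 = (2, -1, -1).
v_1 = A·v_0 = (11, -9, -5).
v_2 = A·v_1 = (55, -63, -21).

v_2 = (55, -63, -21)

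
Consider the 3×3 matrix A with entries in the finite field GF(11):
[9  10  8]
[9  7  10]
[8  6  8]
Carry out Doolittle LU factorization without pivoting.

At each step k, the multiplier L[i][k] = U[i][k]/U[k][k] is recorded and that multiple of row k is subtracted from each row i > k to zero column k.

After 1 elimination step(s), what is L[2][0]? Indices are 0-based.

Step 1: pivot at (0,0) is 9.
  row1 ← row1 − (1)·row0  ⇒  L[1][0]=1, U row1=(0, 8, 2)
  row2 ← row2 − (7)·row0  ⇒  L[2][0]=7, U row2=(0, 2, 7)

L[2][0] = 7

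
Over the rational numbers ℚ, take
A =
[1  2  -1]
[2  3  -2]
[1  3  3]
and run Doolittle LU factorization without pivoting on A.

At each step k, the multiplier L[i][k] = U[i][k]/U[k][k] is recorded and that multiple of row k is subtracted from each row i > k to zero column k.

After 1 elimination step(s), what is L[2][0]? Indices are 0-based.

L[2][0] = 1

[col 0] pivot 1
  R1 -= 2*R0 → (0, -1, 0)  (L[1][0] := 2)
  R2 -= 1*R0 → (0, 1, 4)  (L[2][0] := 1)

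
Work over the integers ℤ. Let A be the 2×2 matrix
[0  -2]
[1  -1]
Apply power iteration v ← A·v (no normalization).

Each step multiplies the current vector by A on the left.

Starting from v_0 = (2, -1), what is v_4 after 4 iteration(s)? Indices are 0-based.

v_4 = (10, 7)

v_0 = (2, -1).
v_1 = A·v_0 = (2, 3).
v_2 = A·v_1 = (-6, -1).
v_3 = A·v_2 = (2, -5).
v_4 = A·v_3 = (10, 7).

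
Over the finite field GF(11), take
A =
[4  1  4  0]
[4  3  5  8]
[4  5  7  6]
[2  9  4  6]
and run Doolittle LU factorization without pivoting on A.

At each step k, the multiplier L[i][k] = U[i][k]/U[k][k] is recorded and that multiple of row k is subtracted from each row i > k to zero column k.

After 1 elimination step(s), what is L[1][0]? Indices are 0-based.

L[1][0] = 1

Step 1: pivot at (0,0) is 4.
  row1 ← row1 − (1)·row0  ⇒  L[1][0]=1, U row1=(0, 2, 1, 8)
  row2 ← row2 − (1)·row0  ⇒  L[2][0]=1, U row2=(0, 4, 3, 6)
  row3 ← row3 − (6)·row0  ⇒  L[3][0]=6, U row3=(0, 3, 2, 6)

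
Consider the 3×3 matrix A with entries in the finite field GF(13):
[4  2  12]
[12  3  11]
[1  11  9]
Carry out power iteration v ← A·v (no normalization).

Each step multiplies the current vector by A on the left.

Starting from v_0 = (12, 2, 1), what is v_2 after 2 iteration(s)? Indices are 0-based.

v_2 = (2, 8, 12)

v_0 = (12, 2, 1).
v_1 = A·v_0 = (12, 5, 4).
v_2 = A·v_1 = (2, 8, 12).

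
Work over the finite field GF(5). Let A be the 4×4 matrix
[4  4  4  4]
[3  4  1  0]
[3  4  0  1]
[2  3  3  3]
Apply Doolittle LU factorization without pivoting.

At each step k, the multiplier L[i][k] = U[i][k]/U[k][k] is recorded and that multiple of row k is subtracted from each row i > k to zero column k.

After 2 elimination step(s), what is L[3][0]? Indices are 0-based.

k=0: U[0][0]=4
  eliminate (1,0): mult=2, new row 1: (0, 1, 3, 2); set L[1][0]=2
  eliminate (2,0): mult=2, new row 2: (0, 1, 2, 3); set L[2][0]=2
  eliminate (3,0): mult=3, new row 3: (0, 1, 1, 1); set L[3][0]=3
k=1: U[1][1]=1
  eliminate (2,1): mult=1, new row 2: (0, 0, 4, 1); set L[2][1]=1
  eliminate (3,1): mult=1, new row 3: (0, 0, 3, 4); set L[3][1]=1

L[3][0] = 3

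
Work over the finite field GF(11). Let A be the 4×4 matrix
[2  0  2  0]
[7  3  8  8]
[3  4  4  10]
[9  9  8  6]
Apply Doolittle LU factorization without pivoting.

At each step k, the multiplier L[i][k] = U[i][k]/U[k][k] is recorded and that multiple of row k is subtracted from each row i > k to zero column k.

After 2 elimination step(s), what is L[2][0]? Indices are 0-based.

Step 1: pivot at (0,0) is 2.
  row1 ← row1 − (9)·row0  ⇒  L[1][0]=9, U row1=(0, 3, 1, 8)
  row2 ← row2 − (7)·row0  ⇒  L[2][0]=7, U row2=(0, 4, 1, 10)
  row3 ← row3 − (10)·row0  ⇒  L[3][0]=10, U row3=(0, 9, 10, 6)
Step 2: pivot at (1,1) is 3.
  row2 ← row2 − (5)·row1  ⇒  L[2][1]=5, U row2=(0, 0, 7, 3)
  row3 ← row3 − (3)·row1  ⇒  L[3][1]=3, U row3=(0, 0, 7, 4)

L[2][0] = 7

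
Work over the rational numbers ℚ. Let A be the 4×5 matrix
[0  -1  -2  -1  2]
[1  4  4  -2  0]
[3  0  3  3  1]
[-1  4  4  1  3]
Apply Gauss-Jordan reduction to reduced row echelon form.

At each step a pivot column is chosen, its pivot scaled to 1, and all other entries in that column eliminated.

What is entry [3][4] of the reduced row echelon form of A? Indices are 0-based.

[1] R0 <-> R1
[1] R0 /= 1  ⇒  (1, 4, 4, -2, 0)
     R2 -= 3·R0  ⇒  (0, -12, -9, 9, 1)
     R3 -= -1·R0  ⇒  (0, 8, 8, -1, 3)
[2] R1 /= -1  ⇒  (0, 1, 2, 1, -2)
     R0 -= 4·R1  ⇒  (1, 0, -4, -6, 8)
     R2 -= -12·R1  ⇒  (0, 0, 15, 21, -23)
     R3 -= 8·R1  ⇒  (0, 0, -8, -9, 19)
[3] R2 /= 15  ⇒  (0, 0, 1, 7/5, -23/15)
     R0 -= -4·R2  ⇒  (1, 0, 0, -2/5, 28/15)
     R1 -= 2·R2  ⇒  (0, 1, 0, -9/5, 16/15)
     R3 -= -8·R2  ⇒  (0, 0, 0, 11/5, 101/15)
[4] R3 /= 11/5  ⇒  (0, 0, 0, 1, 101/33)
     R0 -= -2/5·R3  ⇒  (1, 0, 0, 0, 34/11)
     R1 -= -9/5·R3  ⇒  (0, 1, 0, 0, 217/33)
     R2 -= 7/5·R3  ⇒  (0, 0, 1, 0, -64/11)

M[3][4] = 101/33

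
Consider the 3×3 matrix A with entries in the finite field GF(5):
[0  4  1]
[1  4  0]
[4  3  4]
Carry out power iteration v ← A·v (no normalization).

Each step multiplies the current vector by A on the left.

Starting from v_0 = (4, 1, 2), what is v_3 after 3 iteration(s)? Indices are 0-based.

v_0 = (4, 1, 2).
v_1 = A·v_0 = (1, 3, 2).
v_2 = A·v_1 = (4, 3, 1).
v_3 = A·v_2 = (3, 1, 4).

v_3 = (3, 1, 4)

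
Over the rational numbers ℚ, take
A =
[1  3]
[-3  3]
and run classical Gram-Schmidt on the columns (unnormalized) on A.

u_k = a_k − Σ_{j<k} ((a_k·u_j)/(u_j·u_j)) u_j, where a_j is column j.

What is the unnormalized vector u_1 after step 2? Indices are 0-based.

Step 1: u_0 = a_0 = (1, -3).
Step 2: u_1 = a_1 − (-3/5)·u_0 = (18/5, 6/5).

u_1 = (18/5, 6/5)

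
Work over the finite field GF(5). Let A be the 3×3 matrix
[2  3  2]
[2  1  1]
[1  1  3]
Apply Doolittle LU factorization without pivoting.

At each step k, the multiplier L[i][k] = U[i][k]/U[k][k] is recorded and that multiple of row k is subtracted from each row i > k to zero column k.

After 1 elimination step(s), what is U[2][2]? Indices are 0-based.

U[2][2] = 2

k=0: U[0][0]=2
  eliminate (1,0): mult=1, new row 1: (0, 3, 4); set L[1][0]=1
  eliminate (2,0): mult=3, new row 2: (0, 2, 2); set L[2][0]=3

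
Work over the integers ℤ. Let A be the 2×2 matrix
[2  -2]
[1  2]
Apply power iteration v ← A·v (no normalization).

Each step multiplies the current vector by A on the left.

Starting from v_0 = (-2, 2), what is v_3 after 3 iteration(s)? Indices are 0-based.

v_3 = (-32, -28)

v_0 = (-2, 2).
v_1 = A·v_0 = (-8, 2).
v_2 = A·v_1 = (-20, -4).
v_3 = A·v_2 = (-32, -28).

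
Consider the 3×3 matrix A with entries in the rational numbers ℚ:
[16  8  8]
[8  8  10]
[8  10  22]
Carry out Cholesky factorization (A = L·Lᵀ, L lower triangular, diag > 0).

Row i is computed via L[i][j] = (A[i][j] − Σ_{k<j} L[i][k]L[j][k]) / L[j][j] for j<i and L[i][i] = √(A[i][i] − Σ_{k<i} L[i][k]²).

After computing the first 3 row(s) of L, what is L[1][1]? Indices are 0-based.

L[1][1] = 2

Step 1: L[0][0] = √(16) = 4.
  L[1][0] = (8) / L[0][0] = 2.
Step 2: L[1][1] = √(4) = 2.
  L[2][0] = (8) / L[0][0] = 2.
  L[2][1] = (6) / L[1][1] = 3.
Step 3: L[2][2] = √(9) = 3.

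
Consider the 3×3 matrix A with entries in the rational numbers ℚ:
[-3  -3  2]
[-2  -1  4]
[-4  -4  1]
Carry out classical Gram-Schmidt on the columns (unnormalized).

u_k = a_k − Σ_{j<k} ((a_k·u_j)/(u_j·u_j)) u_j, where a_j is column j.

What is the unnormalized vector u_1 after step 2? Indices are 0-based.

u_1 = (-6/29, 25/29, -8/29)

Step 1: u_0 = a_0 = (-3, -2, -4).
Step 2: u_1 = a_1 − (27/29)·u_0 = (-6/29, 25/29, -8/29).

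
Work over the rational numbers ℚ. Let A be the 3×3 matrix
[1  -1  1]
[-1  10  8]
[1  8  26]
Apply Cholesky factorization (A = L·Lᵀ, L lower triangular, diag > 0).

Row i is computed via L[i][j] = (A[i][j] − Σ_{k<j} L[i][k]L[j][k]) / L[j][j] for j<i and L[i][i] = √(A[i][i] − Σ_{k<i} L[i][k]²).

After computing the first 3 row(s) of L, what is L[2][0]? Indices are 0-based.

L[2][0] = 1

Step 1: L[0][0] = √(1) = 1.
  L[1][0] = (-1) / L[0][0] = -1.
Step 2: L[1][1] = √(9) = 3.
  L[2][0] = (1) / L[0][0] = 1.
  L[2][1] = (9) / L[1][1] = 3.
Step 3: L[2][2] = √(16) = 4.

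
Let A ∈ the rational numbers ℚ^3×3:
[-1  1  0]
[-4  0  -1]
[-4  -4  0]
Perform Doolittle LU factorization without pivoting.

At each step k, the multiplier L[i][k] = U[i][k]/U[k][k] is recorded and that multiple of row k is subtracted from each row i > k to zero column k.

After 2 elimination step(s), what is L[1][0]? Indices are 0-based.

k=0: U[0][0]=-1
  eliminate (1,0): mult=4, new row 1: (0, -4, -1); set L[1][0]=4
  eliminate (2,0): mult=4, new row 2: (0, -8, 0); set L[2][0]=4
k=1: U[1][1]=-4
  eliminate (2,1): mult=2, new row 2: (0, 0, 2); set L[2][1]=2

L[1][0] = 4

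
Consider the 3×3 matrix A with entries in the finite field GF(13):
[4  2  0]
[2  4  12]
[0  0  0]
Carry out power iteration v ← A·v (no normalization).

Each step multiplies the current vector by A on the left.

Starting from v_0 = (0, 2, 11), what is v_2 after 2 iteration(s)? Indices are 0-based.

v_2 = (10, 9, 0)

v_0 = (0, 2, 11).
v_1 = A·v_0 = (4, 10, 0).
v_2 = A·v_1 = (10, 9, 0).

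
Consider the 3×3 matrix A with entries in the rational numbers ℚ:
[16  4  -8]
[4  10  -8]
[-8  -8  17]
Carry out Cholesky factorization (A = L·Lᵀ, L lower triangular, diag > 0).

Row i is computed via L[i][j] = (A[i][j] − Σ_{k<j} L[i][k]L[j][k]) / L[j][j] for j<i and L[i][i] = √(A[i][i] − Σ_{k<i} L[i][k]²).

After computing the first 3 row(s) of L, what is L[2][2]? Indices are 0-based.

L[2][2] = 3

Step 1: L[0][0] = √(16) = 4.
  L[1][0] = (4) / L[0][0] = 1.
Step 2: L[1][1] = √(9) = 3.
  L[2][0] = (-8) / L[0][0] = -2.
  L[2][1] = (-6) / L[1][1] = -2.
Step 3: L[2][2] = √(9) = 3.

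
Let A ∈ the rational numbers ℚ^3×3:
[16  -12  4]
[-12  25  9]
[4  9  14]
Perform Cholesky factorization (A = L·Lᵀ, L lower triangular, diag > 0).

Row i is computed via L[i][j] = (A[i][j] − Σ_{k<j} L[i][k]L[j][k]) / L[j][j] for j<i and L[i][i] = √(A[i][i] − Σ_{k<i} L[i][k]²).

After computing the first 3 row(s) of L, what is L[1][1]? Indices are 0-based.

L[1][1] = 4

Step 1: L[0][0] = √(16) = 4.
  L[1][0] = (-12) / L[0][0] = -3.
Step 2: L[1][1] = √(16) = 4.
  L[2][0] = (4) / L[0][0] = 1.
  L[2][1] = (12) / L[1][1] = 3.
Step 3: L[2][2] = √(4) = 2.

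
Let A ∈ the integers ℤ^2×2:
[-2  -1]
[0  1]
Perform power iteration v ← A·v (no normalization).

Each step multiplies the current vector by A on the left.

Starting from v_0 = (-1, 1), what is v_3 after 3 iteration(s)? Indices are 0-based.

v_3 = (5, 1)

v_0 = (-1, 1).
v_1 = A·v_0 = (1, 1).
v_2 = A·v_1 = (-3, 1).
v_3 = A·v_2 = (5, 1).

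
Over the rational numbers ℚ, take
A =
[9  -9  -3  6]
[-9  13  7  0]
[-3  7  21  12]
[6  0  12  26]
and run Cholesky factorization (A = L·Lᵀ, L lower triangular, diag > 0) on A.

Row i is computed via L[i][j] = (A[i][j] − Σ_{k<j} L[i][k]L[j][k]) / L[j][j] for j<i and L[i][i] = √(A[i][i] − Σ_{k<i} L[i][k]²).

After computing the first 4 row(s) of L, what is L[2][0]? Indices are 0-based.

L[2][0] = -1

Step 1: L[0][0] = √(9) = 3.
  L[1][0] = (-9) / L[0][0] = -3.
Step 2: L[1][1] = √(4) = 2.
  L[2][0] = (-3) / L[0][0] = -1.
  L[2][1] = (4) / L[1][1] = 2.
Step 3: L[2][2] = √(16) = 4.
  L[3][0] = (6) / L[0][0] = 2.
  L[3][1] = (6) / L[1][1] = 3.
  L[3][2] = (8) / L[2][2] = 2.
Step 4: L[3][3] = √(9) = 3.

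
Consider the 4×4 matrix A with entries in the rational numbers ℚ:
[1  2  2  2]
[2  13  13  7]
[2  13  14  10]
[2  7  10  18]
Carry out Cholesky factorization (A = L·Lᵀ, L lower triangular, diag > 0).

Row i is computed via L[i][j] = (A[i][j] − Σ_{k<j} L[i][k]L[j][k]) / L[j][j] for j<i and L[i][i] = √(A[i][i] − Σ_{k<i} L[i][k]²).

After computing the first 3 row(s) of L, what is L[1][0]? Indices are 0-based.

Step 1: L[0][0] = √(1) = 1.
  L[1][0] = (2) / L[0][0] = 2.
Step 2: L[1][1] = √(9) = 3.
  L[2][0] = (2) / L[0][0] = 2.
  L[2][1] = (9) / L[1][1] = 3.
Step 3: L[2][2] = √(1) = 1.

L[1][0] = 2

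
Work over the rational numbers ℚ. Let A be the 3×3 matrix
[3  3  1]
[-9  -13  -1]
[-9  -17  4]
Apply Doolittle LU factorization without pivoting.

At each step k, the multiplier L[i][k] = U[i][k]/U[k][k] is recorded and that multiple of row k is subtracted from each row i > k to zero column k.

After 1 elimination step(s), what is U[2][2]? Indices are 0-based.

[col 0] pivot 3
  R1 -= -3*R0 → (0, -4, 2)  (L[1][0] := -3)
  R2 -= -3*R0 → (0, -8, 7)  (L[2][0] := -3)

U[2][2] = 7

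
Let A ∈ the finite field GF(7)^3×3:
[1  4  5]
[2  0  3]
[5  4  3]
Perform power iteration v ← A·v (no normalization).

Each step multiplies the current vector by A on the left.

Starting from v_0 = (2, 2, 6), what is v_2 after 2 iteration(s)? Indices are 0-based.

v_2 = (0, 6, 4)

v_0 = (2, 2, 6).
v_1 = A·v_0 = (5, 1, 1).
v_2 = A·v_1 = (0, 6, 4).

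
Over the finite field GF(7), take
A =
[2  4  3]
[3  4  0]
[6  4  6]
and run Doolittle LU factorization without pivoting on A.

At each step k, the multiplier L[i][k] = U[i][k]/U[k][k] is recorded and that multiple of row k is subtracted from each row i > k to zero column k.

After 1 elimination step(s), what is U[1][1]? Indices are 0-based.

k=0: U[0][0]=2
  eliminate (1,0): mult=5, new row 1: (0, 5, 6); set L[1][0]=5
  eliminate (2,0): mult=3, new row 2: (0, 6, 4); set L[2][0]=3

U[1][1] = 5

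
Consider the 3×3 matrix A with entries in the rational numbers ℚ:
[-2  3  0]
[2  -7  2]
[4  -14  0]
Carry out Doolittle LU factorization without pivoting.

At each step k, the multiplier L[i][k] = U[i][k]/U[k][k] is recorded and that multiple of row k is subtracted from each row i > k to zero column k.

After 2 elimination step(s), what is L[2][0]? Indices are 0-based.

[col 0] pivot -2
  R1 -= -1*R0 → (0, -4, 2)  (L[1][0] := -1)
  R2 -= -2*R0 → (0, -8, 0)  (L[2][0] := -2)
[col 1] pivot -4
  R2 -= 2*R1 → (0, 0, -4)  (L[2][1] := 2)

L[2][0] = -2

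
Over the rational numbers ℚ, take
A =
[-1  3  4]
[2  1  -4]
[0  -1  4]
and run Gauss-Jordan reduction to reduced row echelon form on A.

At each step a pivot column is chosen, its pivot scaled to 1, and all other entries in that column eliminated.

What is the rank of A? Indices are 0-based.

rank = 3

step 1: normalize row 0 (÷-1) = (1, -3, -4)
  row 1: subtract 2×row0 = (0, 7, 4)
step 2: normalize row 1 (÷7) = (0, 1, 4/7)
  row 0: subtract -3×row1 = (1, 0, -16/7)
  row 2: subtract -1×row1 = (0, 0, 32/7)
step 3: normalize row 2 (÷32/7) = (0, 0, 1)
  row 0: subtract -16/7×row2 = (1, 0, 0)
  row 1: subtract 4/7×row2 = (0, 1, 0)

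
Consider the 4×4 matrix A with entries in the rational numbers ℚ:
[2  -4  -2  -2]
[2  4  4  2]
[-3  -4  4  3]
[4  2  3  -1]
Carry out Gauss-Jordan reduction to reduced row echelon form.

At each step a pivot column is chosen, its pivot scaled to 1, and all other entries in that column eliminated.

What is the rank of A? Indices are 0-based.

step 1: normalize row 0 (÷2) = (1, -2, -1, -1)
  row 1: subtract 2×row0 = (0, 8, 6, 4)
  row 2: subtract -3×row0 = (0, -10, 1, 0)
  row 3: subtract 4×row0 = (0, 10, 7, 3)
step 2: normalize row 1 (÷8) = (0, 1, 3/4, 1/2)
  row 0: subtract -2×row1 = (1, 0, 1/2, 0)
  row 2: subtract -10×row1 = (0, 0, 17/2, 5)
  row 3: subtract 10×row1 = (0, 0, -1/2, -2)
step 3: normalize row 2 (÷17/2) = (0, 0, 1, 10/17)
  row 0: subtract 1/2×row2 = (1, 0, 0, -5/17)
  row 1: subtract 3/4×row2 = (0, 1, 0, 1/17)
  row 3: subtract -1/2×row2 = (0, 0, 0, -29/17)
step 4: normalize row 3 (÷-29/17) = (0, 0, 0, 1)
  row 0: subtract -5/17×row3 = (1, 0, 0, 0)
  row 1: subtract 1/17×row3 = (0, 1, 0, 0)
  row 2: subtract 10/17×row3 = (0, 0, 1, 0)

rank = 4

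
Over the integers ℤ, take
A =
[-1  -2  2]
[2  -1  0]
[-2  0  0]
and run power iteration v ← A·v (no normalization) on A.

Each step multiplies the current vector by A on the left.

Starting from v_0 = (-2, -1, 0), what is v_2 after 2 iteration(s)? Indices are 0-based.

v_0 = (-2, -1, 0).
v_1 = A·v_0 = (4, -3, 4).
v_2 = A·v_1 = (10, 11, -8).

v_2 = (10, 11, -8)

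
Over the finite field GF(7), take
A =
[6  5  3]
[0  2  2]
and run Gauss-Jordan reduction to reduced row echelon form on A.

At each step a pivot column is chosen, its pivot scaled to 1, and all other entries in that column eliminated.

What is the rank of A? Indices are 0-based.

rank = 2

step 1: normalize row 0 (÷6) = (1, 2, 4)
step 2: normalize row 1 (÷2) = (0, 1, 1)
  row 0: subtract 2×row1 = (1, 0, 2)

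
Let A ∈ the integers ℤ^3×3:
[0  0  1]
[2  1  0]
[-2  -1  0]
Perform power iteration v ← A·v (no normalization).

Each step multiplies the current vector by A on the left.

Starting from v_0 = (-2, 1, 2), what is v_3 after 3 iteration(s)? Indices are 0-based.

v_0 = (-2, 1, 2).
v_1 = A·v_0 = (2, -3, 3).
v_2 = A·v_1 = (3, 1, -1).
v_3 = A·v_2 = (-1, 7, -7).

v_3 = (-1, 7, -7)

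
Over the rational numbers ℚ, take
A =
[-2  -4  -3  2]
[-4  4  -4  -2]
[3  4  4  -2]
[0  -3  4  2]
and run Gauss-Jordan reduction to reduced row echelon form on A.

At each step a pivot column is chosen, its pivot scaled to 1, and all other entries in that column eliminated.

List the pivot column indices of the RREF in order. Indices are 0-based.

step 1: normalize row 0 (÷-2) = (1, 2, 3/2, -1)
  row 1: subtract -4×row0 = (0, 12, 2, -6)
  row 2: subtract 3×row0 = (0, -2, -1/2, 1)
step 2: normalize row 1 (÷12) = (0, 1, 1/6, -1/2)
  row 0: subtract 2×row1 = (1, 0, 7/6, 0)
  row 2: subtract -2×row1 = (0, 0, -1/6, 0)
  row 3: subtract -3×row1 = (0, 0, 9/2, 1/2)
step 3: normalize row 2 (÷-1/6) = (0, 0, 1, 0)
  row 0: subtract 7/6×row2 = (1, 0, 0, 0)
  row 1: subtract 1/6×row2 = (0, 1, 0, -1/2)
  row 3: subtract 9/2×row2 = (0, 0, 0, 1/2)
step 4: normalize row 3 (÷1/2) = (0, 0, 0, 1)
  row 1: subtract -1/2×row3 = (0, 1, 0, 0)

pivot columns: 0, 1, 2, 3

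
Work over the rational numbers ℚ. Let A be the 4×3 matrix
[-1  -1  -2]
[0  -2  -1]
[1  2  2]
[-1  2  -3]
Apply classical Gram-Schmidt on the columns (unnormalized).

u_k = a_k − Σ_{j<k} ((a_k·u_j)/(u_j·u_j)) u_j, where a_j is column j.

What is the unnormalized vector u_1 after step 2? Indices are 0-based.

u_1 = (-2/3, -2, 5/3, 7/3)

Step 1: u_0 = a_0 = (-1, 0, 1, -1).
Step 2: u_1 = a_1 − (1/3)·u_0 = (-2/3, -2, 5/3, 7/3).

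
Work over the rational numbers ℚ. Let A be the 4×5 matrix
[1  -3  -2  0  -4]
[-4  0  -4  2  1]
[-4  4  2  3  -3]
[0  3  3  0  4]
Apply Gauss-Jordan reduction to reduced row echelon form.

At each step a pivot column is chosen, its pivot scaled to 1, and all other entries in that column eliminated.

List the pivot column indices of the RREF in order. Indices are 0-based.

step 1: normalize row 0 (÷1) = (1, -3, -2, 0, -4)
  row 1: subtract -4×row0 = (0, -12, -12, 2, -15)
  row 2: subtract -4×row0 = (0, -8, -6, 3, -19)
step 2: normalize row 1 (÷-12) = (0, 1, 1, -1/6, 5/4)
  row 0: subtract -3×row1 = (1, 0, 1, -1/2, -1/4)
  row 2: subtract -8×row1 = (0, 0, 2, 5/3, -9)
  row 3: subtract 3×row1 = (0, 0, 0, 1/2, 1/4)
step 3: normalize row 2 (÷2) = (0, 0, 1, 5/6, -9/2)
  row 0: subtract 1×row2 = (1, 0, 0, -4/3, 17/4)
  row 1: subtract 1×row2 = (0, 1, 0, -1, 23/4)
step 4: normalize row 3 (÷1/2) = (0, 0, 0, 1, 1/2)
  row 0: subtract -4/3×row3 = (1, 0, 0, 0, 59/12)
  row 1: subtract -1×row3 = (0, 1, 0, 0, 25/4)
  row 2: subtract 5/6×row3 = (0, 0, 1, 0, -59/12)

pivot columns: 0, 1, 2, 3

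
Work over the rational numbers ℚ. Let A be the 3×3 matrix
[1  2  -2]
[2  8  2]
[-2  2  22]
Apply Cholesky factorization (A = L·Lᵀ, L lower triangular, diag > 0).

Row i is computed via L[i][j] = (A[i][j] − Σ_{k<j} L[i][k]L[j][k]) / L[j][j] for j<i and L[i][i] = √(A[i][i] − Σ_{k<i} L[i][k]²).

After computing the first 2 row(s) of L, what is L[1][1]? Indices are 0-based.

Step 1: L[0][0] = √(1) = 1.
  L[1][0] = (2) / L[0][0] = 2.
Step 2: L[1][1] = √(4) = 2.

L[1][1] = 2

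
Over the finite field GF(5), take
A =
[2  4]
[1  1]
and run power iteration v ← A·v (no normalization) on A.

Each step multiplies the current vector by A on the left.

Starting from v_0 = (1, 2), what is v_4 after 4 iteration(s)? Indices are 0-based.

v_0 = (1, 2).
v_1 = A·v_0 = (0, 3).
v_2 = A·v_1 = (2, 3).
v_3 = A·v_2 = (1, 0).
v_4 = A·v_3 = (2, 1).

v_4 = (2, 1)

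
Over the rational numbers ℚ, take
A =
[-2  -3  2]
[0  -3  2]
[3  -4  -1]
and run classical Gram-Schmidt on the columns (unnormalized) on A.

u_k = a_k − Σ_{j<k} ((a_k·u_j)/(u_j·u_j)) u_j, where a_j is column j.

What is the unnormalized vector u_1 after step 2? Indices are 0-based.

Step 1: u_0 = a_0 = (-2, 0, 3).
Step 2: u_1 = a_1 − (-6/13)·u_0 = (-51/13, -3, -34/13).

u_1 = (-51/13, -3, -34/13)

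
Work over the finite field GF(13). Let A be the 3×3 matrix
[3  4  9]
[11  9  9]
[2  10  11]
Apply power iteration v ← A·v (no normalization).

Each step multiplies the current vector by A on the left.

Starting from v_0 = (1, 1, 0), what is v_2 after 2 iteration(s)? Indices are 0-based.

v_2 = (1, 1, 8)

v_0 = (1, 1, 0).
v_1 = A·v_0 = (7, 7, 12).
v_2 = A·v_1 = (1, 1, 8).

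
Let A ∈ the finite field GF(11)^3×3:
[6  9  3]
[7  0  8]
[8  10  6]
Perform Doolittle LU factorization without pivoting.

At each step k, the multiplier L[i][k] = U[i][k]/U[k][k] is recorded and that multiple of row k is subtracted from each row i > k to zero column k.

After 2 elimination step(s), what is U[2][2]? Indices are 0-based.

[col 0] pivot 6
  R1 -= 3*R0 → (0, 6, 10)  (L[1][0] := 3)
  R2 -= 5*R0 → (0, 9, 2)  (L[2][0] := 5)
[col 1] pivot 6
  R2 -= 7*R1 → (0, 0, 9)  (L[2][1] := 7)

U[2][2] = 9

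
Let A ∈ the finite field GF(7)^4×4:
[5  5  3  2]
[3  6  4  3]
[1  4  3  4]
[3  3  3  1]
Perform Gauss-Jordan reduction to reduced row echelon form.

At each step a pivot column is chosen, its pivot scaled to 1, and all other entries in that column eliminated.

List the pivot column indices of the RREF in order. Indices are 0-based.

step 1: normalize row 0 (÷5) = (1, 1, 2, 6)
  row 1: subtract 3×row0 = (0, 3, 5, 6)
  row 2: subtract 1×row0 = (0, 3, 1, 5)
  row 3: subtract 3×row0 = (0, 0, 4, 4)
step 2: normalize row 1 (÷3) = (0, 1, 4, 2)
  row 0: subtract 1×row1 = (1, 0, 5, 4)
  row 2: subtract 3×row1 = (0, 0, 3, 6)
step 3: normalize row 2 (÷3) = (0, 0, 1, 2)
  row 0: subtract 5×row2 = (1, 0, 0, 1)
  row 1: subtract 4×row2 = (0, 1, 0, 1)
  row 3: subtract 4×row2 = (0, 0, 0, 3)
step 4: normalize row 3 (÷3) = (0, 0, 0, 1)
  row 0: subtract 1×row3 = (1, 0, 0, 0)
  row 1: subtract 1×row3 = (0, 1, 0, 0)
  row 2: subtract 2×row3 = (0, 0, 1, 0)

pivot columns: 0, 1, 2, 3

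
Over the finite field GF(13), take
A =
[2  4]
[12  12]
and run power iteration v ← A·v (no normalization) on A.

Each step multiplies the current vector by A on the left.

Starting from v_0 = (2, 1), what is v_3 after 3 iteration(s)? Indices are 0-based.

v_3 = (1, 1)

v_0 = (2, 1).
v_1 = A·v_0 = (8, 10).
v_2 = A·v_1 = (4, 8).
v_3 = A·v_2 = (1, 1).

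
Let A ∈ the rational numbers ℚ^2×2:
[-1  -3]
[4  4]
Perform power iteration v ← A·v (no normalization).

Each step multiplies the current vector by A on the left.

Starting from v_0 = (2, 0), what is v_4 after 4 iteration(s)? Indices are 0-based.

v_4 = (26, -168)

v_0 = (2, 0).
v_1 = A·v_0 = (-2, 8).
v_2 = A·v_1 = (-22, 24).
v_3 = A·v_2 = (-50, 8).
v_4 = A·v_3 = (26, -168).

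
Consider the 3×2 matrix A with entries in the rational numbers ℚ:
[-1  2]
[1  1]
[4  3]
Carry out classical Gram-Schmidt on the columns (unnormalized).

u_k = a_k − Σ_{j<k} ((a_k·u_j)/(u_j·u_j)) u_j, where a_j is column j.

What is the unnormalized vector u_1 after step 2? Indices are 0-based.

u_1 = (47/18, 7/18, 5/9)

Step 1: u_0 = a_0 = (-1, 1, 4).
Step 2: u_1 = a_1 − (11/18)·u_0 = (47/18, 7/18, 5/9).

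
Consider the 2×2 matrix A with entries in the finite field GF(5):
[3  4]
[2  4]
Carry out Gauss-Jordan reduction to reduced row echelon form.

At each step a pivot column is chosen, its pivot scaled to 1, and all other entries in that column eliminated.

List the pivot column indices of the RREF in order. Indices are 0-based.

pivot columns: 0, 1

[1] R0 /= 3  ⇒  (1, 3)
     R1 -= 2·R0  ⇒  (0, 3)
[2] R1 /= 3  ⇒  (0, 1)
     R0 -= 3·R1  ⇒  (1, 0)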